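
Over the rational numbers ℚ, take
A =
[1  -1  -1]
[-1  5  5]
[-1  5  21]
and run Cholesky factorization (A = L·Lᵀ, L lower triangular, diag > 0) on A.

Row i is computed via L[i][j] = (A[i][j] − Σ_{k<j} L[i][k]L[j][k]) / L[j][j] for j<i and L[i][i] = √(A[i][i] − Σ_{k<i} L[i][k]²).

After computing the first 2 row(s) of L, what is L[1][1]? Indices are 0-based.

Step 1: L[0][0] = √(1) = 1.
  L[1][0] = (-1) / L[0][0] = -1.
Step 2: L[1][1] = √(4) = 2.

L[1][1] = 2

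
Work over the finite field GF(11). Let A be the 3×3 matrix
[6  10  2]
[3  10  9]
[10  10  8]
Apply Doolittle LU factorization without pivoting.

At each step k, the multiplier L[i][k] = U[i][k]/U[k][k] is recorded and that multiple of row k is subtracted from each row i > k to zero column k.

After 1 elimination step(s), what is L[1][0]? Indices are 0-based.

L[1][0] = 6

Step 1: pivot at (0,0) is 6.
  row1 ← row1 − (6)·row0  ⇒  L[1][0]=6, U row1=(0, 5, 8)
  row2 ← row2 − (9)·row0  ⇒  L[2][0]=9, U row2=(0, 8, 1)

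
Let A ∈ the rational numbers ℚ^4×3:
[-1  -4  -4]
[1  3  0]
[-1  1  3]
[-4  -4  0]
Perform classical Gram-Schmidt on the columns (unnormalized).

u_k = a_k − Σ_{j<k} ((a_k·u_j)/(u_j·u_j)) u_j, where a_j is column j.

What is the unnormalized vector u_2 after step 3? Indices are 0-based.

Step 1: u_0 = a_0 = (-1, 1, -1, -4).
Step 2: u_1 = a_1 − (22/19)·u_0 = (-54/19, 35/19, 41/19, 12/19).
Step 3: u_2 = a_2 − (1/19)·u_0 − (339/314)·u_1 = (-138/157, -641/314, 227/314, -74/157).

u_2 = (-138/157, -641/314, 227/314, -74/157)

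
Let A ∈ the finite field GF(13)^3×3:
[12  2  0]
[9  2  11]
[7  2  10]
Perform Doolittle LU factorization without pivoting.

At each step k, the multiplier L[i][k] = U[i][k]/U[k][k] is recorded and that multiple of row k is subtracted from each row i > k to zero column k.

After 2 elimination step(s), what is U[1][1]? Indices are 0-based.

U[1][1] = 7

[col 0] pivot 12
  R1 -= 4*R0 → (0, 7, 11)  (L[1][0] := 4)
  R2 -= 6*R0 → (0, 3, 10)  (L[2][0] := 6)
[col 1] pivot 7
  R2 -= 6*R1 → (0, 0, 9)  (L[2][1] := 6)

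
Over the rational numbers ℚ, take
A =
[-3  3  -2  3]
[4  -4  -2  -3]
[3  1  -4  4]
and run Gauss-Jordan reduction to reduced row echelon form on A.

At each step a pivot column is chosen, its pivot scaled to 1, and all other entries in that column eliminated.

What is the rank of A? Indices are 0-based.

step 1: normalize row 0 (÷-3) = (1, -1, 2/3, -1)
  row 1: subtract 4×row0 = (0, 0, -14/3, 1)
  row 2: subtract 3×row0 = (0, 4, -6, 7)
step 2: exchange rows 1,2
step 2: normalize row 1 (÷4) = (0, 1, -3/2, 7/4)
  row 0: subtract -1×row1 = (1, 0, -5/6, 3/4)
step 3: normalize row 2 (÷-14/3) = (0, 0, 1, -3/14)
  row 0: subtract -5/6×row2 = (1, 0, 0, 4/7)
  row 1: subtract -3/2×row2 = (0, 1, 0, 10/7)

rank = 3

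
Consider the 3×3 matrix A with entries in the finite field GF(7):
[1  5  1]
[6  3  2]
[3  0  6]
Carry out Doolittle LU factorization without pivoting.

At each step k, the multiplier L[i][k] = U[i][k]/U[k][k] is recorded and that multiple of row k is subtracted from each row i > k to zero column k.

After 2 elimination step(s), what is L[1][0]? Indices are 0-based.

[col 0] pivot 1
  R1 -= 6*R0 → (0, 1, 3)  (L[1][0] := 6)
  R2 -= 3*R0 → (0, 6, 3)  (L[2][0] := 3)
[col 1] pivot 1
  R2 -= 6*R1 → (0, 0, 6)  (L[2][1] := 6)

L[1][0] = 6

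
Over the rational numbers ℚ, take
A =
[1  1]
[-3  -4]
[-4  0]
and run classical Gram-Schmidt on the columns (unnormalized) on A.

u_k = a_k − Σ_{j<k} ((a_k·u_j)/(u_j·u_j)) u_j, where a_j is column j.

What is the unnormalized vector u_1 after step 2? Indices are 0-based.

Step 1: u_0 = a_0 = (1, -3, -4).
Step 2: u_1 = a_1 − (1/2)·u_0 = (1/2, -5/2, 2).

u_1 = (1/2, -5/2, 2)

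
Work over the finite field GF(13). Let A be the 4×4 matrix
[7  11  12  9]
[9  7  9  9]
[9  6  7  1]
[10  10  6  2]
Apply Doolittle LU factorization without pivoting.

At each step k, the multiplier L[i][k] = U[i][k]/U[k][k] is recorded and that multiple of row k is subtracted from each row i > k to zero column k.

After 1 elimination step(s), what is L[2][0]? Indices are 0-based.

L[2][0] = 5

k=0: U[0][0]=7
  eliminate (1,0): mult=5, new row 1: (0, 4, 1, 3); set L[1][0]=5
  eliminate (2,0): mult=5, new row 2: (0, 3, 12, 8); set L[2][0]=5
  eliminate (3,0): mult=7, new row 3: (0, 11, 0, 4); set L[3][0]=7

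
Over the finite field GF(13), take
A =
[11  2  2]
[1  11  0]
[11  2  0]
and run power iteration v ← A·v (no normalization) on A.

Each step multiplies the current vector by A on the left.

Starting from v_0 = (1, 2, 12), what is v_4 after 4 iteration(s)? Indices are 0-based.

v_4 = (9, 6, 3)

v_0 = (1, 2, 12).
v_1 = A·v_0 = (0, 10, 2).
v_2 = A·v_1 = (11, 6, 7).
v_3 = A·v_2 = (4, 12, 3).
v_4 = A·v_3 = (9, 6, 3).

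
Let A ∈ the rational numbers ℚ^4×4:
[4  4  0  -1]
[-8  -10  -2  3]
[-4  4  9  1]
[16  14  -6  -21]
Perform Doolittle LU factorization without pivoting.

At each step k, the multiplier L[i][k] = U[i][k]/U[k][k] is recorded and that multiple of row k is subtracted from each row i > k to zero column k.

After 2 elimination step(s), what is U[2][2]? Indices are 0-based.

[col 0] pivot 4
  R1 -= -2*R0 → (0, -2, -2, 1)  (L[1][0] := -2)
  R2 -= -1*R0 → (0, 8, 9, 0)  (L[2][0] := -1)
  R3 -= 4*R0 → (0, -2, -6, -17)  (L[3][0] := 4)
[col 1] pivot -2
  R2 -= -4*R1 → (0, 0, 1, 4)  (L[2][1] := -4)
  R3 -= 1*R1 → (0, 0, -4, -18)  (L[3][1] := 1)

U[2][2] = 1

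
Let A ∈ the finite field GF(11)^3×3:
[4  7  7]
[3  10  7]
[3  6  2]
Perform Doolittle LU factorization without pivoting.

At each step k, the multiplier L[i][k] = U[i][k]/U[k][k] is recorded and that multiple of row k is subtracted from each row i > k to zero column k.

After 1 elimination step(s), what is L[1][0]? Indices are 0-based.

L[1][0] = 9

[col 0] pivot 4
  R1 -= 9*R0 → (0, 2, 10)  (L[1][0] := 9)
  R2 -= 9*R0 → (0, 9, 5)  (L[2][0] := 9)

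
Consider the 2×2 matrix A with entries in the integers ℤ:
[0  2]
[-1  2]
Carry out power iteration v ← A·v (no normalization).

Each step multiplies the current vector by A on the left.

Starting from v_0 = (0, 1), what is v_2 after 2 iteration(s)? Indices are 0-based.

v_0 = (0, 1).
v_1 = A·v_0 = (2, 2).
v_2 = A·v_1 = (4, 2).

v_2 = (4, 2)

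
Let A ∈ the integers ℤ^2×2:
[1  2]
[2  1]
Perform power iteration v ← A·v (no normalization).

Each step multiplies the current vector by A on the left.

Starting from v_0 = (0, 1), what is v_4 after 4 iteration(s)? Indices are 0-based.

v_0 = (0, 1).
v_1 = A·v_0 = (2, 1).
v_2 = A·v_1 = (4, 5).
v_3 = A·v_2 = (14, 13).
v_4 = A·v_3 = (40, 41).

v_4 = (40, 41)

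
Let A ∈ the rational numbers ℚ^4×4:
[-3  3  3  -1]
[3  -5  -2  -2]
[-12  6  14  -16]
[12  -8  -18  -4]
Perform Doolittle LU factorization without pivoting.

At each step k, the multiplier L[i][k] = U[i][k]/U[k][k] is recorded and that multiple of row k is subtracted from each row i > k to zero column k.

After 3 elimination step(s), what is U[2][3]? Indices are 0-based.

Step 1: pivot at (0,0) is -3.
  row1 ← row1 − (-1)·row0  ⇒  L[1][0]=-1, U row1=(0, -2, 1, -3)
  row2 ← row2 − (4)·row0  ⇒  L[2][0]=4, U row2=(0, -6, 2, -12)
  row3 ← row3 − (-4)·row0  ⇒  L[3][0]=-4, U row3=(0, 4, -6, -8)
Step 2: pivot at (1,1) is -2.
  row2 ← row2 − (3)·row1  ⇒  L[2][1]=3, U row2=(0, 0, -1, -3)
  row3 ← row3 − (-2)·row1  ⇒  L[3][1]=-2, U row3=(0, 0, -4, -14)
Step 3: pivot at (2,2) is -1.
  row3 ← row3 − (4)·row2  ⇒  L[3][2]=4, U row3=(0, 0, 0, -2)

U[2][3] = -3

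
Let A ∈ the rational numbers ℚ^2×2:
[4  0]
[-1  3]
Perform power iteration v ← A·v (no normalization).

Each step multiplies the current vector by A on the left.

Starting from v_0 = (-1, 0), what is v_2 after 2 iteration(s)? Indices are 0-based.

v_0 = (-1, 0).
v_1 = A·v_0 = (-4, 1).
v_2 = A·v_1 = (-16, 7).

v_2 = (-16, 7)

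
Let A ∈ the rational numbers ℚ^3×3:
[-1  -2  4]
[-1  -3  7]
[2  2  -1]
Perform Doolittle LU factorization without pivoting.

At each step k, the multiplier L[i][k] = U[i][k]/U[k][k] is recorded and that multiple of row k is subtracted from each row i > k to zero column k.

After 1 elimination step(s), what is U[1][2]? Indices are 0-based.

U[1][2] = 3

[col 0] pivot -1
  R1 -= 1*R0 → (0, -1, 3)  (L[1][0] := 1)
  R2 -= -2*R0 → (0, -2, 7)  (L[2][0] := -2)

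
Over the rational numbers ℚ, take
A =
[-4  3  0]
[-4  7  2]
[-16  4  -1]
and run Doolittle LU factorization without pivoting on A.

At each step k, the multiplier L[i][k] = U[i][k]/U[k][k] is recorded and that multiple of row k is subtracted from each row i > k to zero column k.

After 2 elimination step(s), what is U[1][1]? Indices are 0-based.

Step 1: pivot at (0,0) is -4.
  row1 ← row1 − (1)·row0  ⇒  L[1][0]=1, U row1=(0, 4, 2)
  row2 ← row2 − (4)·row0  ⇒  L[2][0]=4, U row2=(0, -8, -1)
Step 2: pivot at (1,1) is 4.
  row2 ← row2 − (-2)·row1  ⇒  L[2][1]=-2, U row2=(0, 0, 3)

U[1][1] = 4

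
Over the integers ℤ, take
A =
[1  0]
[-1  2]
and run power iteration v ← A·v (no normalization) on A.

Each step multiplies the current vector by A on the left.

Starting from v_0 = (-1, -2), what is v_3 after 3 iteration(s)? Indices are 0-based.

v_0 = (-1, -2).
v_1 = A·v_0 = (-1, -3).
v_2 = A·v_1 = (-1, -5).
v_3 = A·v_2 = (-1, -9).

v_3 = (-1, -9)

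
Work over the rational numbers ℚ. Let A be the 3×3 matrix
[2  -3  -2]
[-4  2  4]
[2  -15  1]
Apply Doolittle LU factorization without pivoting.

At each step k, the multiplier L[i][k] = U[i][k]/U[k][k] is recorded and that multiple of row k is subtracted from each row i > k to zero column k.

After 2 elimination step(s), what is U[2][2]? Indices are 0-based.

U[2][2] = 3

Step 1: pivot at (0,0) is 2.
  row1 ← row1 − (-2)·row0  ⇒  L[1][0]=-2, U row1=(0, -4, 0)
  row2 ← row2 − (1)·row0  ⇒  L[2][0]=1, U row2=(0, -12, 3)
Step 2: pivot at (1,1) is -4.
  row2 ← row2 − (3)·row1  ⇒  L[2][1]=3, U row2=(0, 0, 3)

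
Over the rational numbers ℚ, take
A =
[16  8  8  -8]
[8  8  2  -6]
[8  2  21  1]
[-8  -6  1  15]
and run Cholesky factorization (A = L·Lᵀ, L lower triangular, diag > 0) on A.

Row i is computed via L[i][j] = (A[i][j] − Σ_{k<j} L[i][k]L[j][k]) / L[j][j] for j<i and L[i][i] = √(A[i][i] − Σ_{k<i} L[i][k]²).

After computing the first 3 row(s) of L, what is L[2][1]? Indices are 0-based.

Step 1: L[0][0] = √(16) = 4.
  L[1][0] = (8) / L[0][0] = 2.
Step 2: L[1][1] = √(4) = 2.
  L[2][0] = (8) / L[0][0] = 2.
  L[2][1] = (-2) / L[1][1] = -1.
Step 3: L[2][2] = √(16) = 4.

L[2][1] = -1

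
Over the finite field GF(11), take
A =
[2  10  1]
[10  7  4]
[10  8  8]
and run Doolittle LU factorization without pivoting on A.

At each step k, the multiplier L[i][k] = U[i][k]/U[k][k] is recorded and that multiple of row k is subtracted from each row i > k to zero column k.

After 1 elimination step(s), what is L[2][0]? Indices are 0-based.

Step 1: pivot at (0,0) is 2.
  row1 ← row1 − (5)·row0  ⇒  L[1][0]=5, U row1=(0, 1, 10)
  row2 ← row2 − (5)·row0  ⇒  L[2][0]=5, U row2=(0, 2, 3)

L[2][0] = 5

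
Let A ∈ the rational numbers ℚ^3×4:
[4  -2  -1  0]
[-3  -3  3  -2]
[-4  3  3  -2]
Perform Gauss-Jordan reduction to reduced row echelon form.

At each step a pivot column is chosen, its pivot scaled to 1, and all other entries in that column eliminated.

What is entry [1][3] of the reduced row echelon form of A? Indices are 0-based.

M[1][3] = -2/45

[1] R0 /= 4  ⇒  (1, -1/2, -1/4, 0)
     R1 -= -3·R0  ⇒  (0, -9/2, 9/4, -2)
     R2 -= -4·R0  ⇒  (0, 1, 2, -2)
[2] R1 /= -9/2  ⇒  (0, 1, -1/2, 4/9)
     R0 -= -1/2·R1  ⇒  (1, 0, -1/2, 2/9)
     R2 -= 1·R1  ⇒  (0, 0, 5/2, -22/9)
[3] R2 /= 5/2  ⇒  (0, 0, 1, -44/45)
     R0 -= -1/2·R2  ⇒  (1, 0, 0, -4/15)
     R1 -= -1/2·R2  ⇒  (0, 1, 0, -2/45)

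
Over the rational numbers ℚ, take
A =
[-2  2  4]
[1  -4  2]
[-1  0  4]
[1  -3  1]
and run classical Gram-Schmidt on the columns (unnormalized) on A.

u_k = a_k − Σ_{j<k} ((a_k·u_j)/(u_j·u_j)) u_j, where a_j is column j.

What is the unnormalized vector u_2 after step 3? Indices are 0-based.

Step 1: u_0 = a_0 = (-2, 1, -1, 1).
Step 2: u_1 = a_1 − (-11/7)·u_0 = (-8/7, -17/7, -11/7, -10/7).
Step 3: u_2 = a_2 − (-9/7)·u_0 − (-60/41)·u_1 = (-10/41, -11/41, 17/41, 8/41).

u_2 = (-10/41, -11/41, 17/41, 8/41)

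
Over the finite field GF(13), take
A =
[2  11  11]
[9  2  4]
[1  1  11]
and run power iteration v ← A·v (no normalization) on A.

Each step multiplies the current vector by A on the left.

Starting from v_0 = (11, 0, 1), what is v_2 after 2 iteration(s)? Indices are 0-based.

v_0 = (11, 0, 1).
v_1 = A·v_0 = (7, 12, 9).
v_2 = A·v_1 = (11, 6, 1).

v_2 = (11, 6, 1)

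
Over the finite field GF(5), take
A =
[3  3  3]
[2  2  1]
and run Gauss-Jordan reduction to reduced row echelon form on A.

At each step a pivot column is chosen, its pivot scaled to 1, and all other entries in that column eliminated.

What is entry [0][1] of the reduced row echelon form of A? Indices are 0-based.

M[0][1] = 1

pivot(0,0)=3: scale R0 → (1, 1, 1)
  clear (1,0): R1 −= (2)R0 → (0, 0, 4)
col 1: no nonzero at/below row 1; advance.
pivot(1,2)=4: scale R1 → (0, 0, 1)
  clear (0,2): R0 −= (1)R1 → (1, 1, 0)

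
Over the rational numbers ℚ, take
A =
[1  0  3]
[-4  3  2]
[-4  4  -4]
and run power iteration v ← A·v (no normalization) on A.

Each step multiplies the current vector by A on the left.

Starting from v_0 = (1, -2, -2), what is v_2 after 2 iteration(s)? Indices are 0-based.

v_2 = (-17, -30, -20)

v_0 = (1, -2, -2).
v_1 = A·v_0 = (-5, -14, -4).
v_2 = A·v_1 = (-17, -30, -20).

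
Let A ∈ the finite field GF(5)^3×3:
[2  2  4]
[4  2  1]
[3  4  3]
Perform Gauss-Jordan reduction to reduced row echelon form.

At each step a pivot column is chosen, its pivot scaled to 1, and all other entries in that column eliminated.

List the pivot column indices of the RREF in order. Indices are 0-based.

pivot columns: 0, 1, 2

step 1: normalize row 0 (÷2) = (1, 1, 2)
  row 1: subtract 4×row0 = (0, 3, 3)
  row 2: subtract 3×row0 = (0, 1, 2)
step 2: normalize row 1 (÷3) = (0, 1, 1)
  row 0: subtract 1×row1 = (1, 0, 1)
  row 2: subtract 1×row1 = (0, 0, 1)
step 3: normalize row 2 (÷1) = (0, 0, 1)
  row 0: subtract 1×row2 = (1, 0, 0)
  row 1: subtract 1×row2 = (0, 1, 0)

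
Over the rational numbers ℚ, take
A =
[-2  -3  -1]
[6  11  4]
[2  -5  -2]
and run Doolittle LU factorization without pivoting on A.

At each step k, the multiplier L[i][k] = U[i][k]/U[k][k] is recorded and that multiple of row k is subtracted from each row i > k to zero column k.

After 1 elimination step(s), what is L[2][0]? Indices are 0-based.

L[2][0] = -1

k=0: U[0][0]=-2
  eliminate (1,0): mult=-3, new row 1: (0, 2, 1); set L[1][0]=-3
  eliminate (2,0): mult=-1, new row 2: (0, -8, -3); set L[2][0]=-1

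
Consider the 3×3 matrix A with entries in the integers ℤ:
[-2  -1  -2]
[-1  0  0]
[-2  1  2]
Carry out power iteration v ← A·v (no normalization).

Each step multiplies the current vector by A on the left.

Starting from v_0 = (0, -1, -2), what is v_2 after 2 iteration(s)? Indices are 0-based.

v_2 = (0, -5, -20)

v_0 = (0, -1, -2).
v_1 = A·v_0 = (5, 0, -5).
v_2 = A·v_1 = (0, -5, -20).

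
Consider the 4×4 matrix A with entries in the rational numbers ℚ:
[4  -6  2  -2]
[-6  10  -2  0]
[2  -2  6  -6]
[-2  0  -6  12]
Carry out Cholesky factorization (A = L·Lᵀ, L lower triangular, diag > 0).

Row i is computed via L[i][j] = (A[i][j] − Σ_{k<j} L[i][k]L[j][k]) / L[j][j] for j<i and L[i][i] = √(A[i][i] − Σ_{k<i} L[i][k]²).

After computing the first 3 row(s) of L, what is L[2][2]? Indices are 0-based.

L[2][2] = 2

Step 1: L[0][0] = √(4) = 2.
  L[1][0] = (-6) / L[0][0] = -3.
Step 2: L[1][1] = √(1) = 1.
  L[2][0] = (2) / L[0][0] = 1.
  L[2][1] = (1) / L[1][1] = 1.
Step 3: L[2][2] = √(4) = 2.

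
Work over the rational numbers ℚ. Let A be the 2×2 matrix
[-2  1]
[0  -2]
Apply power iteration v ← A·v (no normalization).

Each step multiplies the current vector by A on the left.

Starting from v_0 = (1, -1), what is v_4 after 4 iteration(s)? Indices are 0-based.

v_4 = (48, -16)

v_0 = (1, -1).
v_1 = A·v_0 = (-3, 2).
v_2 = A·v_1 = (8, -4).
v_3 = A·v_2 = (-20, 8).
v_4 = A·v_3 = (48, -16).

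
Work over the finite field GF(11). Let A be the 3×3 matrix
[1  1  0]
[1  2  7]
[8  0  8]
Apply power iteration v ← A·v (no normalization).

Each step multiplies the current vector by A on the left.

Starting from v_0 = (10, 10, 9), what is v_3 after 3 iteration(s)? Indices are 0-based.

v_3 = (8, 9, 10)

v_0 = (10, 10, 9).
v_1 = A·v_0 = (9, 5, 9).
v_2 = A·v_1 = (3, 5, 1).
v_3 = A·v_2 = (8, 9, 10).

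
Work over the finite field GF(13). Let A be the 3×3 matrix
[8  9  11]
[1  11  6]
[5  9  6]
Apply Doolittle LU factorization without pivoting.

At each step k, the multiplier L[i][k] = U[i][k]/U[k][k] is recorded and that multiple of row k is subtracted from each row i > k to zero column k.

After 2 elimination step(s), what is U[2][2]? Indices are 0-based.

U[2][2] = 1

Step 1: pivot at (0,0) is 8.
  row1 ← row1 − (5)·row0  ⇒  L[1][0]=5, U row1=(0, 5, 3)
  row2 ← row2 − (12)·row0  ⇒  L[2][0]=12, U row2=(0, 5, 4)
Step 2: pivot at (1,1) is 5.
  row2 ← row2 − (1)·row1  ⇒  L[2][1]=1, U row2=(0, 0, 1)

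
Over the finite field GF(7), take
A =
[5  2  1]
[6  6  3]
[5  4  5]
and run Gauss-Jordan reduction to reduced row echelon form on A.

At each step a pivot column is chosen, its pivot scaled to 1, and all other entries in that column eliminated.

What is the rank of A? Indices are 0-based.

step 1: normalize row 0 (÷5) = (1, 6, 3)
  row 1: subtract 6×row0 = (0, 5, 6)
  row 2: subtract 5×row0 = (0, 2, 4)
step 2: normalize row 1 (÷5) = (0, 1, 4)
  row 0: subtract 6×row1 = (1, 0, 0)
  row 2: subtract 2×row1 = (0, 0, 3)
step 3: normalize row 2 (÷3) = (0, 0, 1)
  row 1: subtract 4×row2 = (0, 1, 0)

rank = 3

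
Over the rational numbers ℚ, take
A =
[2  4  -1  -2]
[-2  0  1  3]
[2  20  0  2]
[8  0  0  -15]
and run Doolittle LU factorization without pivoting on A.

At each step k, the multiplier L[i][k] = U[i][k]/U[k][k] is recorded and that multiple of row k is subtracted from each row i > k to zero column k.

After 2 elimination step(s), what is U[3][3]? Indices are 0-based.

Step 1: pivot at (0,0) is 2.
  row1 ← row1 − (-1)·row0  ⇒  L[1][0]=-1, U row1=(0, 4, 0, 1)
  row2 ← row2 − (1)·row0  ⇒  L[2][0]=1, U row2=(0, 16, 1, 4)
  row3 ← row3 − (4)·row0  ⇒  L[3][0]=4, U row3=(0, -16, 4, -7)
Step 2: pivot at (1,1) is 4.
  row2 ← row2 − (4)·row1  ⇒  L[2][1]=4, U row2=(0, 0, 1, 0)
  row3 ← row3 − (-4)·row1  ⇒  L[3][1]=-4, U row3=(0, 0, 4, -3)

U[3][3] = -3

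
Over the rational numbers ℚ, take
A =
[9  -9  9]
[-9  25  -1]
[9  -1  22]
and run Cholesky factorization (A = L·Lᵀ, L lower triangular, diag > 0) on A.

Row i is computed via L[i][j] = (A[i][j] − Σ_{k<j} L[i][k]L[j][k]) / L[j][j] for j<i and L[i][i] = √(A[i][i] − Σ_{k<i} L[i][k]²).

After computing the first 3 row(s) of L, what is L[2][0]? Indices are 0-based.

L[2][0] = 3

Step 1: L[0][0] = √(9) = 3.
  L[1][0] = (-9) / L[0][0] = -3.
Step 2: L[1][1] = √(16) = 4.
  L[2][0] = (9) / L[0][0] = 3.
  L[2][1] = (8) / L[1][1] = 2.
Step 3: L[2][2] = √(9) = 3.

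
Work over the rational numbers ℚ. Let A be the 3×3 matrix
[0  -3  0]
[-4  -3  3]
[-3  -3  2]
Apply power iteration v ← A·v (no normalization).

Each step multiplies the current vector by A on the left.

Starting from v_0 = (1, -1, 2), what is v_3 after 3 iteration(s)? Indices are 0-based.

v_0 = (1, -1, 2).
v_1 = A·v_0 = (3, 5, 4).
v_2 = A·v_1 = (-15, -15, -16).
v_3 = A·v_2 = (45, 57, 58).

v_3 = (45, 57, 58)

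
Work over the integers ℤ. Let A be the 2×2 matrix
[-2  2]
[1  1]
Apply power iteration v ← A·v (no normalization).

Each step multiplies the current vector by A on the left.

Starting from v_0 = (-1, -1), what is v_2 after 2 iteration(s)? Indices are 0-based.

v_0 = (-1, -1).
v_1 = A·v_0 = (0, -2).
v_2 = A·v_1 = (-4, -2).

v_2 = (-4, -2)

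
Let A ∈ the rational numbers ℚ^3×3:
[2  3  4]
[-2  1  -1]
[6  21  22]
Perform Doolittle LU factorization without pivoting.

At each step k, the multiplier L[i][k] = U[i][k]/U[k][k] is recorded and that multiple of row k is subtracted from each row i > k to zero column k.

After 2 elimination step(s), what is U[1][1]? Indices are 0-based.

U[1][1] = 4

Step 1: pivot at (0,0) is 2.
  row1 ← row1 − (-1)·row0  ⇒  L[1][0]=-1, U row1=(0, 4, 3)
  row2 ← row2 − (3)·row0  ⇒  L[2][0]=3, U row2=(0, 12, 10)
Step 2: pivot at (1,1) is 4.
  row2 ← row2 − (3)·row1  ⇒  L[2][1]=3, U row2=(0, 0, 1)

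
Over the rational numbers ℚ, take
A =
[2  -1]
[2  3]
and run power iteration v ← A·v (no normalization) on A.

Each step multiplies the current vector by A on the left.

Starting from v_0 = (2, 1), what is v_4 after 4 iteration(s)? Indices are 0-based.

v_4 = (-137, 179)

v_0 = (2, 1).
v_1 = A·v_0 = (3, 7).
v_2 = A·v_1 = (-1, 27).
v_3 = A·v_2 = (-29, 79).
v_4 = A·v_3 = (-137, 179).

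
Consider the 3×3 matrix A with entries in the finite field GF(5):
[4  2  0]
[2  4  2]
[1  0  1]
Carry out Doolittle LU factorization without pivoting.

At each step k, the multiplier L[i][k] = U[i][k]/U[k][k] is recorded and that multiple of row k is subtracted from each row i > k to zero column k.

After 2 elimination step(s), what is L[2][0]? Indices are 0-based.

L[2][0] = 4

k=0: U[0][0]=4
  eliminate (1,0): mult=3, new row 1: (0, 3, 2); set L[1][0]=3
  eliminate (2,0): mult=4, new row 2: (0, 2, 1); set L[2][0]=4
k=1: U[1][1]=3
  eliminate (2,1): mult=4, new row 2: (0, 0, 3); set L[2][1]=4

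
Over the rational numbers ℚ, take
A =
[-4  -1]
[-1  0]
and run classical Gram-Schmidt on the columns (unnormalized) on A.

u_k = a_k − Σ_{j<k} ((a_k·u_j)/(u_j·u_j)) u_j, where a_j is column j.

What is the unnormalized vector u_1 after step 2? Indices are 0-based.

u_1 = (-1/17, 4/17)

Step 1: u_0 = a_0 = (-4, -1).
Step 2: u_1 = a_1 − (4/17)·u_0 = (-1/17, 4/17).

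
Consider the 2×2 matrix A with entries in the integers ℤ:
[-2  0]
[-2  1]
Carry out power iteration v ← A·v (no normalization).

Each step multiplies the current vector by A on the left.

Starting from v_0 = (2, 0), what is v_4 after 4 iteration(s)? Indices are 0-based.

v_4 = (32, 20)

v_0 = (2, 0).
v_1 = A·v_0 = (-4, -4).
v_2 = A·v_1 = (8, 4).
v_3 = A·v_2 = (-16, -12).
v_4 = A·v_3 = (32, 20).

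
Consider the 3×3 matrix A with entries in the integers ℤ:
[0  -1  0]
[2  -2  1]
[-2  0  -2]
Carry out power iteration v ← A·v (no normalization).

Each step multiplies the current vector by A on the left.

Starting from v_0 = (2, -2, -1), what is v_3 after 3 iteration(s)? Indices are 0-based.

v_3 = (12, 10, 14)

v_0 = (2, -2, -1).
v_1 = A·v_0 = (2, 7, -2).
v_2 = A·v_1 = (-7, -12, 0).
v_3 = A·v_2 = (12, 10, 14).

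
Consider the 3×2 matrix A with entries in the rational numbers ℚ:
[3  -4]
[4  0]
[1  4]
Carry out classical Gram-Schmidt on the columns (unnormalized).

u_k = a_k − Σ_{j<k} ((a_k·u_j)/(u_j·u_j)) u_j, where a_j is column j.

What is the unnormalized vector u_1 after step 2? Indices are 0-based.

u_1 = (-40/13, 16/13, 56/13)

Step 1: u_0 = a_0 = (3, 4, 1).
Step 2: u_1 = a_1 − (-4/13)·u_0 = (-40/13, 16/13, 56/13).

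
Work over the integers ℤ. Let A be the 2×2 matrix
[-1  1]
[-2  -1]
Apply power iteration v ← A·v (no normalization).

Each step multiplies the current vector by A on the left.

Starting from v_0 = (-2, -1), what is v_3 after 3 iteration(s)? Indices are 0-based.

v_3 = (-11, -1)

v_0 = (-2, -1).
v_1 = A·v_0 = (1, 5).
v_2 = A·v_1 = (4, -7).
v_3 = A·v_2 = (-11, -1).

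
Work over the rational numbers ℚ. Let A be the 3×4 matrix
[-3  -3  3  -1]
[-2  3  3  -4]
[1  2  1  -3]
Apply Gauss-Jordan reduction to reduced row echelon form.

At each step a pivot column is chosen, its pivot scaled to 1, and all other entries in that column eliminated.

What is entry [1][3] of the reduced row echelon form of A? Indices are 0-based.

pivot(0,0)=-3: scale R0 → (1, 1, -1, 1/3)
  clear (1,0): R1 −= (-2)R0 → (0, 5, 1, -10/3)
  clear (2,0): R2 −= (1)R0 → (0, 1, 2, -10/3)
pivot(1,1)=5: scale R1 → (0, 1, 1/5, -2/3)
  clear (0,1): R0 −= (1)R1 → (1, 0, -6/5, 1)
  clear (2,1): R2 −= (1)R1 → (0, 0, 9/5, -8/3)
pivot(2,2)=9/5: scale R2 → (0, 0, 1, -40/27)
  clear (0,2): R0 −= (-6/5)R2 → (1, 0, 0, -7/9)
  clear (1,2): R1 −= (1/5)R2 → (0, 1, 0, -10/27)

M[1][3] = -10/27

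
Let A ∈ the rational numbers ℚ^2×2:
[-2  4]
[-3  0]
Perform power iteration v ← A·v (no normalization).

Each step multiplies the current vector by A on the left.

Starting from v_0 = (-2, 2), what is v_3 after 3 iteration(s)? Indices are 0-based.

v_3 = (-144, 0)

v_0 = (-2, 2).
v_1 = A·v_0 = (12, 6).
v_2 = A·v_1 = (0, -36).
v_3 = A·v_2 = (-144, 0).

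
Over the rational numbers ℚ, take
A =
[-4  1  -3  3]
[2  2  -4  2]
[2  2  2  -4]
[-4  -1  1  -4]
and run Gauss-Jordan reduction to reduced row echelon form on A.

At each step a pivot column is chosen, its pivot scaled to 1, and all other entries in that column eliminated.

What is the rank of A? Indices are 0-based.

rank = 4

step 1: normalize row 0 (÷-4) = (1, -1/4, 3/4, -3/4)
  row 1: subtract 2×row0 = (0, 5/2, -11/2, 7/2)
  row 2: subtract 2×row0 = (0, 5/2, 1/2, -5/2)
  row 3: subtract -4×row0 = (0, -2, 4, -7)
step 2: normalize row 1 (÷5/2) = (0, 1, -11/5, 7/5)
  row 0: subtract -1/4×row1 = (1, 0, 1/5, -2/5)
  row 2: subtract 5/2×row1 = (0, 0, 6, -6)
  row 3: subtract -2×row1 = (0, 0, -2/5, -21/5)
step 3: normalize row 2 (÷6) = (0, 0, 1, -1)
  row 0: subtract 1/5×row2 = (1, 0, 0, -1/5)
  row 1: subtract -11/5×row2 = (0, 1, 0, -4/5)
  row 3: subtract -2/5×row2 = (0, 0, 0, -23/5)
step 4: normalize row 3 (÷-23/5) = (0, 0, 0, 1)
  row 0: subtract -1/5×row3 = (1, 0, 0, 0)
  row 1: subtract -4/5×row3 = (0, 1, 0, 0)
  row 2: subtract -1×row3 = (0, 0, 1, 0)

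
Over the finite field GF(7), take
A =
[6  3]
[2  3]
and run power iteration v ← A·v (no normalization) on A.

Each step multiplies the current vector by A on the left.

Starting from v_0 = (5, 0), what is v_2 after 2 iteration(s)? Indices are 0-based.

v_2 = (0, 6)

v_0 = (5, 0).
v_1 = A·v_0 = (2, 3).
v_2 = A·v_1 = (0, 6).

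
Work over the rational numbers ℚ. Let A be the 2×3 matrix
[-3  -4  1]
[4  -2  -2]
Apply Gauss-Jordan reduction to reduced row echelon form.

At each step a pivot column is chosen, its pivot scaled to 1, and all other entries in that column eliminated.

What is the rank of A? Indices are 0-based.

[1] R0 /= -3  ⇒  (1, 4/3, -1/3)
     R1 -= 4·R0  ⇒  (0, -22/3, -2/3)
[2] R1 /= -22/3  ⇒  (0, 1, 1/11)
     R0 -= 4/3·R1  ⇒  (1, 0, -5/11)

rank = 2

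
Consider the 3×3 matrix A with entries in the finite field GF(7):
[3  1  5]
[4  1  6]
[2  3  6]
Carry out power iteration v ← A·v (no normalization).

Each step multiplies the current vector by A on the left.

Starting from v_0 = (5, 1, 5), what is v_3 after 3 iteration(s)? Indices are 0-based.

v_3 = (3, 3, 3)

v_0 = (5, 1, 5).
v_1 = A·v_0 = (6, 2, 1).
v_2 = A·v_1 = (4, 4, 3).
v_3 = A·v_2 = (3, 3, 3).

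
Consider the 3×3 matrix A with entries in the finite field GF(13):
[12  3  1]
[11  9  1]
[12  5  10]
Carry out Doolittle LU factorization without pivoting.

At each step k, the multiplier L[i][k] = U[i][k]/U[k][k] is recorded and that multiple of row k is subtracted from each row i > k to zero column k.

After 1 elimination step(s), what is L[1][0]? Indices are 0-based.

[col 0] pivot 12
  R1 -= 2*R0 → (0, 3, 12)  (L[1][0] := 2)
  R2 -= 1*R0 → (0, 2, 9)  (L[2][0] := 1)

L[1][0] = 2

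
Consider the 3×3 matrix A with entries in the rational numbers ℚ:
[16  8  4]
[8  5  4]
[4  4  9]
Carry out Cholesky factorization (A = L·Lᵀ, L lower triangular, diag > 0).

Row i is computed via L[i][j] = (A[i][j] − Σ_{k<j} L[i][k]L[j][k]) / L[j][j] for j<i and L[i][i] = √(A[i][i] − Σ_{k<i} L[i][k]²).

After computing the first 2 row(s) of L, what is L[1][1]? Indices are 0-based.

Step 1: L[0][0] = √(16) = 4.
  L[1][0] = (8) / L[0][0] = 2.
Step 2: L[1][1] = √(1) = 1.

L[1][1] = 1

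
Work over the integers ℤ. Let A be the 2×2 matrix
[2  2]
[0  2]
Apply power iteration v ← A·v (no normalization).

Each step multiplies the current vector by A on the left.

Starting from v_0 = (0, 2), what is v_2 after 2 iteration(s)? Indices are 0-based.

v_2 = (16, 8)

v_0 = (0, 2).
v_1 = A·v_0 = (4, 4).
v_2 = A·v_1 = (16, 8).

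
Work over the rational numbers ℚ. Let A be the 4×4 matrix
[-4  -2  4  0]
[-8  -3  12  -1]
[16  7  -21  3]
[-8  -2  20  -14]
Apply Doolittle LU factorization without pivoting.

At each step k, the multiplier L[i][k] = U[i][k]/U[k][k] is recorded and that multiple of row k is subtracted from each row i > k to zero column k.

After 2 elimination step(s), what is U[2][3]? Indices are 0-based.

k=0: U[0][0]=-4
  eliminate (1,0): mult=2, new row 1: (0, 1, 4, -1); set L[1][0]=2
  eliminate (2,0): mult=-4, new row 2: (0, -1, -5, 3); set L[2][0]=-4
  eliminate (3,0): mult=2, new row 3: (0, 2, 12, -14); set L[3][0]=2
k=1: U[1][1]=1
  eliminate (2,1): mult=-1, new row 2: (0, 0, -1, 2); set L[2][1]=-1
  eliminate (3,1): mult=2, new row 3: (0, 0, 4, -12); set L[3][1]=2

U[2][3] = 2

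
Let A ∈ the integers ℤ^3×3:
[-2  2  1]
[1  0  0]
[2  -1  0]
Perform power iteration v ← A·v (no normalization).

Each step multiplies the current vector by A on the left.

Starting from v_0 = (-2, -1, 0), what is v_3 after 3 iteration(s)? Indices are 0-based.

v_0 = (-2, -1, 0).
v_1 = A·v_0 = (2, -2, -3).
v_2 = A·v_1 = (-11, 2, 6).
v_3 = A·v_2 = (32, -11, -24).

v_3 = (32, -11, -24)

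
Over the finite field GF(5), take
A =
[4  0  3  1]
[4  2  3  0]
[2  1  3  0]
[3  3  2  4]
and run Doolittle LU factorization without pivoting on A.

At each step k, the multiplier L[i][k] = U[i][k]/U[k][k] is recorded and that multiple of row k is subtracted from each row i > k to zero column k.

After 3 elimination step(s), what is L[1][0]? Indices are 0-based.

[col 0] pivot 4
  R1 -= 1*R0 → (0, 2, 0, 4)  (L[1][0] := 1)
  R2 -= 3*R0 → (0, 1, 4, 2)  (L[2][0] := 3)
  R3 -= 2*R0 → (0, 3, 1, 2)  (L[3][0] := 2)
[col 1] pivot 2
  R2 -= 3*R1 → (0, 0, 4, 0)  (L[2][1] := 3)
  R3 -= 4*R1 → (0, 0, 1, 1)  (L[3][1] := 4)
[col 2] pivot 4
  R3 -= 4*R2 → (0, 0, 0, 1)  (L[3][2] := 4)

L[1][0] = 1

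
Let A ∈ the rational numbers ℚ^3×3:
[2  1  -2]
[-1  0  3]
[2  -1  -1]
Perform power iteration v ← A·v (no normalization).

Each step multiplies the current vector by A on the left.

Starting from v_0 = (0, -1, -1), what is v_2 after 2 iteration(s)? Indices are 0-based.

v_2 = (-5, 5, 3)

v_0 = (0, -1, -1).
v_1 = A·v_0 = (1, -3, 2).
v_2 = A·v_1 = (-5, 5, 3).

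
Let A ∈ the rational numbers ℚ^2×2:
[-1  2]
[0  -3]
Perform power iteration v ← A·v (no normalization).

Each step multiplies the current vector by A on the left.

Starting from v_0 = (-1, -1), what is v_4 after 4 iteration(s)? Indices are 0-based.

v_4 = (79, -81)

v_0 = (-1, -1).
v_1 = A·v_0 = (-1, 3).
v_2 = A·v_1 = (7, -9).
v_3 = A·v_2 = (-25, 27).
v_4 = A·v_3 = (79, -81).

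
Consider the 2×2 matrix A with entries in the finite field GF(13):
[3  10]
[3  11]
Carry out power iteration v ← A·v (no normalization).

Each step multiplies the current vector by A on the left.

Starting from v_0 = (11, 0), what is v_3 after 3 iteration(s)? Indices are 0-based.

v_3 = (5, 12)

v_0 = (11, 0).
v_1 = A·v_0 = (7, 7).
v_2 = A·v_1 = (0, 7).
v_3 = A·v_2 = (5, 12).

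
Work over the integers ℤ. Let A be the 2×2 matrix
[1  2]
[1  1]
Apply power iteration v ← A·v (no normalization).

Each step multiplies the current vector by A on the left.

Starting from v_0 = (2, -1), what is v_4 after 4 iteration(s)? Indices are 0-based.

v_4 = (10, 7)

v_0 = (2, -1).
v_1 = A·v_0 = (0, 1).
v_2 = A·v_1 = (2, 1).
v_3 = A·v_2 = (4, 3).
v_4 = A·v_3 = (10, 7).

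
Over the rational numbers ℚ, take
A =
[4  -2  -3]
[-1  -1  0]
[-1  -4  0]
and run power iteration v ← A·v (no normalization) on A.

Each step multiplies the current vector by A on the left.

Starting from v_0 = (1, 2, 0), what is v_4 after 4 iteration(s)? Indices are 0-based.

v_4 = (567, -54, 54)

v_0 = (1, 2, 0).
v_1 = A·v_0 = (0, -3, -9).
v_2 = A·v_1 = (33, 3, 12).
v_3 = A·v_2 = (90, -36, -45).
v_4 = A·v_3 = (567, -54, 54).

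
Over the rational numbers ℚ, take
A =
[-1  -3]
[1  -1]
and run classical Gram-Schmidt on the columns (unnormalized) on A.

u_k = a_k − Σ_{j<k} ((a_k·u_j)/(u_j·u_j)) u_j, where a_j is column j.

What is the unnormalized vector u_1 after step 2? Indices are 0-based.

Step 1: u_0 = a_0 = (-1, 1).
Step 2: u_1 = a_1 − (1)·u_0 = (-2, -2).

u_1 = (-2, -2)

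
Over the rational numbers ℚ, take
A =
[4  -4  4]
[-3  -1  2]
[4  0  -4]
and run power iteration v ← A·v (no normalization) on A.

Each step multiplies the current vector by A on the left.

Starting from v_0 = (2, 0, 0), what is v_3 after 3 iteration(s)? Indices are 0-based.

v_0 = (2, 0, 0).
v_1 = A·v_0 = (8, -6, 8).
v_2 = A·v_1 = (88, -2, 0).
v_3 = A·v_2 = (360, -262, 352).

v_3 = (360, -262, 352)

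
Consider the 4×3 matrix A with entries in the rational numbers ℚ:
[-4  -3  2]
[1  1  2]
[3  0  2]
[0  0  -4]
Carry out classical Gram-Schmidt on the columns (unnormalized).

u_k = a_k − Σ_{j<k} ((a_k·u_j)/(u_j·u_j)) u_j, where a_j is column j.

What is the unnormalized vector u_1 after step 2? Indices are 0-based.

Step 1: u_0 = a_0 = (-4, 1, 3, 0).
Step 2: u_1 = a_1 − (1/2)·u_0 = (-1, 1/2, -3/2, 0).

u_1 = (-1, 1/2, -3/2, 0)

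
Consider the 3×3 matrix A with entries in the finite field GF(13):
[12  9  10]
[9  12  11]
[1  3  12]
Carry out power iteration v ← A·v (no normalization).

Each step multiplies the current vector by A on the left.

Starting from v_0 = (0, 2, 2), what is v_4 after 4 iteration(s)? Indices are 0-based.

v_0 = (0, 2, 2).
v_1 = A·v_0 = (12, 7, 4).
v_2 = A·v_1 = (0, 2, 3).
v_3 = A·v_2 = (9, 5, 3).
v_4 = A·v_3 = (1, 5, 8).

v_4 = (1, 5, 8)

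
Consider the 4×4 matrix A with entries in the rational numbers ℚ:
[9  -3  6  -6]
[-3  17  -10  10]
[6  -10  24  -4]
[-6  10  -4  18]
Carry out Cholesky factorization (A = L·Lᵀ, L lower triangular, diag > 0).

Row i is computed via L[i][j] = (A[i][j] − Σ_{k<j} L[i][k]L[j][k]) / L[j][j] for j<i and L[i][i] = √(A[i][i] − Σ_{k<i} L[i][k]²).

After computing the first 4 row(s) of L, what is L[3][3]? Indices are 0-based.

Step 1: L[0][0] = √(9) = 3.
  L[1][0] = (-3) / L[0][0] = -1.
Step 2: L[1][1] = √(16) = 4.
  L[2][0] = (6) / L[0][0] = 2.
  L[2][1] = (-8) / L[1][1] = -2.
Step 3: L[2][2] = √(16) = 4.
  L[3][0] = (-6) / L[0][0] = -2.
  L[3][1] = (8) / L[1][1] = 2.
  L[3][2] = (4) / L[2][2] = 1.
Step 4: L[3][3] = √(9) = 3.

L[3][3] = 3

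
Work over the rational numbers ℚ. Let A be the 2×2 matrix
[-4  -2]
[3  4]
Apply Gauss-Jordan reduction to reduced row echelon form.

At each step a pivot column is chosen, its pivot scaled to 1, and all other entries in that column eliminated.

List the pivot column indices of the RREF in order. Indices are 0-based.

pivot columns: 0, 1

[1] R0 /= -4  ⇒  (1, 1/2)
     R1 -= 3·R0  ⇒  (0, 5/2)
[2] R1 /= 5/2  ⇒  (0, 1)
     R0 -= 1/2·R1  ⇒  (1, 0)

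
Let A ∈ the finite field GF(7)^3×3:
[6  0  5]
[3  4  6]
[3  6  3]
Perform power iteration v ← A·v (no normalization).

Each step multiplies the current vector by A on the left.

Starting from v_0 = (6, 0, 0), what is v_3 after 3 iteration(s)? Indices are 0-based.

v_0 = (6, 0, 0).
v_1 = A·v_0 = (1, 4, 4).
v_2 = A·v_1 = (5, 1, 4).
v_3 = A·v_2 = (1, 1, 5).

v_3 = (1, 1, 5)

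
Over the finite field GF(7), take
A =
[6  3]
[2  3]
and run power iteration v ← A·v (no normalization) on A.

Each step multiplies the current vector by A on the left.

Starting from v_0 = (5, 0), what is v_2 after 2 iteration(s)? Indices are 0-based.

v_2 = (0, 6)

v_0 = (5, 0).
v_1 = A·v_0 = (2, 3).
v_2 = A·v_1 = (0, 6).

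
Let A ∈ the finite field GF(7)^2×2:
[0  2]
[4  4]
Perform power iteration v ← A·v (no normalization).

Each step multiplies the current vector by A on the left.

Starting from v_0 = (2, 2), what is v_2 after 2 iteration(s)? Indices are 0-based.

v_0 = (2, 2).
v_1 = A·v_0 = (4, 2).
v_2 = A·v_1 = (4, 3).

v_2 = (4, 3)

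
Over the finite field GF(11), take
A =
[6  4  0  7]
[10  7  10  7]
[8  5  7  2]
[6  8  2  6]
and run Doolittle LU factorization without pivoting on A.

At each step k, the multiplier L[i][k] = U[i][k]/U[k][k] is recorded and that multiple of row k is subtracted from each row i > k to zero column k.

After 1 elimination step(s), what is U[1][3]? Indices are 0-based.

U[1][3] = 10

[col 0] pivot 6
  R1 -= 9*R0 → (0, 4, 10, 10)  (L[1][0] := 9)
  R2 -= 5*R0 → (0, 7, 7, 0)  (L[2][0] := 5)
  R3 -= 1*R0 → (0, 4, 2, 10)  (L[3][0] := 1)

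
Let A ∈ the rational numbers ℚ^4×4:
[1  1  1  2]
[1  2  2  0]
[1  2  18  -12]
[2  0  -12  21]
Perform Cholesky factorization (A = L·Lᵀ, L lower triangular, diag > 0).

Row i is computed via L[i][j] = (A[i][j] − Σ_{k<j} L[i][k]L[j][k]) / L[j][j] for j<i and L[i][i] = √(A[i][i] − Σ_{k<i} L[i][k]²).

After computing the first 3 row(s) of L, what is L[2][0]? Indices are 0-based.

L[2][0] = 1

Step 1: L[0][0] = √(1) = 1.
  L[1][0] = (1) / L[0][0] = 1.
Step 2: L[1][1] = √(1) = 1.
  L[2][0] = (1) / L[0][0] = 1.
  L[2][1] = (1) / L[1][1] = 1.
Step 3: L[2][2] = √(16) = 4.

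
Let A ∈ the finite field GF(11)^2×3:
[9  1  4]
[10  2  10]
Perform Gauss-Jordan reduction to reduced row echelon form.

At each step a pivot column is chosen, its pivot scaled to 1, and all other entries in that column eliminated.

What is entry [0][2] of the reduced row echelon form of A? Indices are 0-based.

step 1: normalize row 0 (÷9) = (1, 5, 9)
  row 1: subtract 10×row0 = (0, 7, 8)
step 2: normalize row 1 (÷7) = (0, 1, 9)
  row 0: subtract 5×row1 = (1, 0, 8)

M[0][2] = 8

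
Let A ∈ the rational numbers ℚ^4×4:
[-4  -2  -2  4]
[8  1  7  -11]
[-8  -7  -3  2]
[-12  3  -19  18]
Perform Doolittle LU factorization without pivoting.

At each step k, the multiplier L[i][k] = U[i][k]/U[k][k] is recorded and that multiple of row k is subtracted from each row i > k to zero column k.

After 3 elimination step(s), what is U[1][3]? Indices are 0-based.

U[1][3] = -3

Step 1: pivot at (0,0) is -4.
  row1 ← row1 − (-2)·row0  ⇒  L[1][0]=-2, U row1=(0, -3, 3, -3)
  row2 ← row2 − (2)·row0  ⇒  L[2][0]=2, U row2=(0, -3, 1, -6)
  row3 ← row3 − (3)·row0  ⇒  L[3][0]=3, U row3=(0, 9, -13, 6)
Step 2: pivot at (1,1) is -3.
  row2 ← row2 − (1)·row1  ⇒  L[2][1]=1, U row2=(0, 0, -2, -3)
  row3 ← row3 − (-3)·row1  ⇒  L[3][1]=-3, U row3=(0, 0, -4, -3)
Step 3: pivot at (2,2) is -2.
  row3 ← row3 − (2)·row2  ⇒  L[3][2]=2, U row3=(0, 0, 0, 3)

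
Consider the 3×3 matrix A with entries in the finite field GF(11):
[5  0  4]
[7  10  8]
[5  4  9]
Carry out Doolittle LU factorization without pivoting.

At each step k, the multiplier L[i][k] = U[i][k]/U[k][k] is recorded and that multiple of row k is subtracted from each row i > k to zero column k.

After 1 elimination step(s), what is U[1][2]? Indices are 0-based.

U[1][2] = 9

Step 1: pivot at (0,0) is 5.
  row1 ← row1 − (8)·row0  ⇒  L[1][0]=8, U row1=(0, 10, 9)
  row2 ← row2 − (1)·row0  ⇒  L[2][0]=1, U row2=(0, 4, 5)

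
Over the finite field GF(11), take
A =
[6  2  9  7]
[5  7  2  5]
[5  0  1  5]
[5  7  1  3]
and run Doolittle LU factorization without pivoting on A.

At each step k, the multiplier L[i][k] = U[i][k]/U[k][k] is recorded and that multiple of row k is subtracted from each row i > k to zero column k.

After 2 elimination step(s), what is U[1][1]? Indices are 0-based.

Step 1: pivot at (0,0) is 6.
  row1 ← row1 − (10)·row0  ⇒  L[1][0]=10, U row1=(0, 9, 0, 1)
  row2 ← row2 − (10)·row0  ⇒  L[2][0]=10, U row2=(0, 2, 10, 1)
  row3 ← row3 − (10)·row0  ⇒  L[3][0]=10, U row3=(0, 9, 10, 10)
Step 2: pivot at (1,1) is 9.
  row2 ← row2 − (10)·row1  ⇒  L[2][1]=10, U row2=(0, 0, 10, 2)
  row3 ← row3 − (1)·row1  ⇒  L[3][1]=1, U row3=(0, 0, 10, 9)

U[1][1] = 9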